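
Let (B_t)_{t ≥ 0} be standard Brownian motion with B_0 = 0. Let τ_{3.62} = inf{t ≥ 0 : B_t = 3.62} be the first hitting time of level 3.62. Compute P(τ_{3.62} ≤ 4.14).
P(τ_{3.62} ≤ 4.14) = 2(1 − Φ(3.62/√4.14)) = 2(1 − Φ(1.7791)) ≈ 0.0752

By the reflection principle for standard BM, P(τ_b ≤ t) = 2 · P(B_t ≥ b). Since B_t ~ N(0, t), P(B_t ≥ 3.62) = 1 − Φ(3.62/√t) = 1 − Φ(3.62/√4.14) = 1 − Φ(1.7791) ≈ 0.03761. Doubling: P(τ_{3.62} ≤ 4.14) ≈ 2 · 0.03761 = 0.07522 ≈ 0.0752.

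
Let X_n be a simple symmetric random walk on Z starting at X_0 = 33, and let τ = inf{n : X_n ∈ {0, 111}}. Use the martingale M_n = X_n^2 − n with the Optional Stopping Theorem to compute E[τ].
E[τ] = 2574

M_n = X_n^2 − n is a martingale (since E[X_{n+1}^2 | F_n] = X_n^2 + 1). By OST (τ has finite mean in a bounded region), E[M_τ] = E[M_0] = X_0^2 − 0 = 33^2 = 1089. Also E[M_τ] = E[X_τ^2] − E[τ]. The walk exits at 0 or 111, with P(hit 111 first) = 33/111, so E[X_τ^2] = 111^2 · 33/111 + 0 = 3663. Thus E[τ] = E[X_τ^2] − E[M_τ] = 3663 − 1089 = 2574 = 33(111 − 33) = 2574.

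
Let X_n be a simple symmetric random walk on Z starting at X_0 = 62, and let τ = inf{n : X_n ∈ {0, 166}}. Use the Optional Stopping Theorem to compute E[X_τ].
E[X_τ] = 62

X_n is a martingale and τ is a bounded-mean stopping time (indeed τ is finite a.s. with bounded expectation since the walk is in a bounded region). By the OST, E[X_τ] = E[X_0] = 62. Equivalently: E[X_τ] = 166 · P(hit 166 first) + 0 · P(hit 0 first) = 166 · (62/166) = 62.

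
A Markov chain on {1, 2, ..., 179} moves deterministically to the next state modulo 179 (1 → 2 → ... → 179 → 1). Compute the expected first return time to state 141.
E[T_141 | X_0 = 141] = 179

The chain cycles deterministically, so starting at state 141 it returns in exactly 179 steps. Equivalently, the stationary distribution is uniform π_j = 1/179 for every state j, so by Kac's formula E[T_141] = 1/π_141 = 179.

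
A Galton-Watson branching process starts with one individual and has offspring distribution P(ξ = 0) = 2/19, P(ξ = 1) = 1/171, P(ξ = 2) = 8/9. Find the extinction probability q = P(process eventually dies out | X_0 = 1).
q = 9/76

The pgf is f(s) = 2/19 + 1/171·s + 8/9·s². The extinction probability q is the smallest fixed point of f in [0, 1]. Setting s = f(s):
  8/9·s² + (1/171 − 1)·s + 2/19 = 0
  8/9·s² − (2/19 + 8/9)·s + 2/19 = 0
which factors as (s − 1)·(8/9·s − 2/19) = 0, giving roots s = 1 and s = (2/19)/(8/9) = 9/76.
Mean offspring μ = 1/171 + 2·8/9 = 305/171 > 1 (supercritical), so q < 1. The extinction probability is the smaller root: q = (2/19)/(8/9) = 9/76.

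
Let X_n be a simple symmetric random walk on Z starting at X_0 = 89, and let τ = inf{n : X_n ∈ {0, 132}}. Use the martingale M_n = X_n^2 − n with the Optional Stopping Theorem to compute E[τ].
E[τ] = 3827

M_n = X_n^2 − n is a martingale (since E[X_{n+1}^2 | F_n] = X_n^2 + 1). By OST (τ has finite mean in a bounded region), E[M_τ] = E[M_0] = X_0^2 − 0 = 89^2 = 7921. Also E[M_τ] = E[X_τ^2] − E[τ]. The walk exits at 0 or 132, with P(hit 132 first) = 89/132, so E[X_τ^2] = 132^2 · 89/132 + 0 = 11748. Thus E[τ] = E[X_τ^2] − E[M_τ] = 11748 − 7921 = 3827 = 89(132 − 89) = 3827.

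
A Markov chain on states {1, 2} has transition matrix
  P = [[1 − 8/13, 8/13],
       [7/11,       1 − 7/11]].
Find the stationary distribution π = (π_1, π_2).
π_1 = 91/179, π_2 = 88/179

Solve πP = π with π_1 + π_2 = 1. From πP = π: π_1 · (1 − 8/13) + π_2 · 7/11 = π_1 ⇒ π_2 · 7/11 = π_1 · 8/13 ⇒ π_2/π_1 = (8/13)/(7/11) = 88/91. Together with π_1 + π_2 = 1:
  π_1 = (7/11)/(8/13 + 7/11) = (7/11)/(179/143) = 91/179,
  π_2 = (8/13)/(8/13 + 7/11) = (8/13)/(179/143) = 88/179.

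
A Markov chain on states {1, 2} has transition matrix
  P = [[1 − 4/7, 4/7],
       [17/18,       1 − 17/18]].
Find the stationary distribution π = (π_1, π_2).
π_1 = 119/191, π_2 = 72/191

Solve πP = π with π_1 + π_2 = 1. From πP = π: π_1 · (1 − 4/7) + π_2 · 17/18 = π_1 ⇒ π_2 · 17/18 = π_1 · 4/7 ⇒ π_2/π_1 = (4/7)/(17/18) = 72/119. Together with π_1 + π_2 = 1:
  π_1 = (17/18)/(4/7 + 17/18) = (17/18)/(191/126) = 119/191,
  π_2 = (4/7)/(4/7 + 17/18) = (4/7)/(191/126) = 72/191.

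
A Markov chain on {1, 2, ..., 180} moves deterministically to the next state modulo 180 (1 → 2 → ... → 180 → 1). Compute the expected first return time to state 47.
E[T_47 | X_0 = 47] = 180

The chain cycles deterministically, so starting at state 47 it returns in exactly 180 steps. Equivalently, the stationary distribution is uniform π_j = 1/180 for every state j, so by Kac's formula E[T_47] = 1/π_47 = 180.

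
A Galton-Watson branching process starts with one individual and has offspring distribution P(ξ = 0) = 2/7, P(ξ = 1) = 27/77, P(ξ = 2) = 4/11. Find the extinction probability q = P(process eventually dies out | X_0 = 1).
q = 11/14

The pgf is f(s) = 2/7 + 27/77·s + 4/11·s². The extinction probability q is the smallest fixed point of f in [0, 1]. Setting s = f(s):
  4/11·s² + (27/77 − 1)·s + 2/7 = 0
  4/11·s² − (2/7 + 4/11)·s + 2/7 = 0
which factors as (s − 1)·(4/11·s − 2/7) = 0, giving roots s = 1 and s = (2/7)/(4/11) = 11/14.
Mean offspring μ = 27/77 + 2·4/11 = 83/77 > 1 (supercritical), so q < 1. The extinction probability is the smaller root: q = (2/7)/(4/11) = 11/14.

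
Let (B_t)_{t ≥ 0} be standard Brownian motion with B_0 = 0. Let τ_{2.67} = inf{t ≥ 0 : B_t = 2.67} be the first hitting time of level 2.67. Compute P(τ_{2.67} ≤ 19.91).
P(τ_{2.67} ≤ 19.91) = 2(1 − Φ(2.67/√19.91)) = 2(1 − Φ(0.5984)) ≈ 0.5496

By the reflection principle for standard BM, P(τ_b ≤ t) = 2 · P(B_t ≥ b). Since B_t ~ N(0, t), P(B_t ≥ 2.67) = 1 − Φ(2.67/√t) = 1 − Φ(2.67/√19.91) = 1 − Φ(0.5984) ≈ 0.27479. Doubling: P(τ_{2.67} ≤ 19.91) ≈ 2 · 0.27479 = 0.54958 ≈ 0.5496.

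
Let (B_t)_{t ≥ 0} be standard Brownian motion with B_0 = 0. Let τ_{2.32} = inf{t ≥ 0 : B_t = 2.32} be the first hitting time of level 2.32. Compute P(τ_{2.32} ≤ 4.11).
P(τ_{2.32} ≤ 4.11) = 2(1 − Φ(2.32/√4.11)) = 2(1 − Φ(1.1444)) ≈ 0.2525

By the reflection principle for standard BM, P(τ_b ≤ t) = 2 · P(B_t ≥ b). Since B_t ~ N(0, t), P(B_t ≥ 2.32) = 1 − Φ(2.32/√t) = 1 − Φ(2.32/√4.11) = 1 − Φ(1.1444) ≈ 0.12623. Doubling: P(τ_{2.32} ≤ 4.11) ≈ 2 · 0.12623 = 0.25246 ≈ 0.2525.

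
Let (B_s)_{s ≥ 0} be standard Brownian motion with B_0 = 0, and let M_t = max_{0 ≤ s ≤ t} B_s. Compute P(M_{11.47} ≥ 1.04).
P(M_{11.47} ≥ 1.04) = 2·P(B_{11.47} ≥ 1.04) = 2(1 − Φ(1.04/√11.47)) ≈ 0.7588

By the reflection principle for Brownian motion, P(M_t ≥ a) = 2 · P(B_t ≥ a) for a ≥ 0. Since B_t ~ N(0, t), P(B_t ≥ 1.04) = 1 − Φ(1.04/√t) = 1 − Φ(1.04/√11.47) = 1 − Φ(0.3071). So
  P(M_{11.47} ≥ 1.04) = 2(1 − Φ(0.3071)) ≈ 0.7588.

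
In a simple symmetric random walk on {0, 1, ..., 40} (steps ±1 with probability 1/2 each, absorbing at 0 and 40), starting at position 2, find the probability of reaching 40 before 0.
P(hit 40 before 0) = 2/40 = 1/20

Let u_k = P(hit 40 before 0 | start at k). Then u_0 = 0, u_40 = 1, and u_k = u_{k-1}/2 + u_{k+1}/2 for 1 ≤ k ≤ 39. This harmonic recurrence is solved by u_k = k/40, giving u_2 = 2/40 = 1/20.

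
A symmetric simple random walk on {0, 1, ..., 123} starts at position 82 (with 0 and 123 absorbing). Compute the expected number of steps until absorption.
E[τ | X_0 = 82] = 3362

Let v_k = E[τ | X_0 = k]. Boundary: v_0 = v_123 = 0. Recurrence: v_k = 1 + (v_{k-1} + v_{k+1})/2 for 1 ≤ k ≤ 122. The particular solution to v_k − (v_{k-1} + v_{k+1})/2 = 1 is v_k = −k^2. Adding homogeneous solution A + B k and matching boundaries gives v_k = k (123 − k). Substituting k = 82: v_82 = 82 · 41 = 3362.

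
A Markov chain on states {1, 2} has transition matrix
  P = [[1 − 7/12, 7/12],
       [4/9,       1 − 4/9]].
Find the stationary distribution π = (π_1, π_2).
π_1 = 16/37, π_2 = 21/37

Solve πP = π with π_1 + π_2 = 1. From πP = π: π_1 · (1 − 7/12) + π_2 · 4/9 = π_1 ⇒ π_2 · 4/9 = π_1 · 7/12 ⇒ π_2/π_1 = (7/12)/(4/9) = 21/16. Together with π_1 + π_2 = 1:
  π_1 = (4/9)/(7/12 + 4/9) = (4/9)/(37/36) = 16/37,
  π_2 = (7/12)/(7/12 + 4/9) = (7/12)/(37/36) = 21/37.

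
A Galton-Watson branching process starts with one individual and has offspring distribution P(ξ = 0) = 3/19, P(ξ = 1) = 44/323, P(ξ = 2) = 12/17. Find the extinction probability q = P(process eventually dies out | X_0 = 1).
q = 17/76

The pgf is f(s) = 3/19 + 44/323·s + 12/17·s². The extinction probability q is the smallest fixed point of f in [0, 1]. Setting s = f(s):
  12/17·s² + (44/323 − 1)·s + 3/19 = 0
  12/17·s² − (3/19 + 12/17)·s + 3/19 = 0
which factors as (s − 1)·(12/17·s − 3/19) = 0, giving roots s = 1 and s = (3/19)/(12/17) = 17/76.
Mean offspring μ = 44/323 + 2·12/17 = 500/323 > 1 (supercritical), so q < 1. The extinction probability is the smaller root: q = (3/19)/(12/17) = 17/76.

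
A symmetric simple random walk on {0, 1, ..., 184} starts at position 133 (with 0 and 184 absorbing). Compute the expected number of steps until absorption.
E[τ | X_0 = 133] = 6783

Let v_k = E[τ | X_0 = k]. Boundary: v_0 = v_184 = 0. Recurrence: v_k = 1 + (v_{k-1} + v_{k+1})/2 for 1 ≤ k ≤ 183. The particular solution to v_k − (v_{k-1} + v_{k+1})/2 = 1 is v_k = −k^2. Adding homogeneous solution A + B k and matching boundaries gives v_k = k (184 − k). Substituting k = 133: v_133 = 133 · 51 = 6783.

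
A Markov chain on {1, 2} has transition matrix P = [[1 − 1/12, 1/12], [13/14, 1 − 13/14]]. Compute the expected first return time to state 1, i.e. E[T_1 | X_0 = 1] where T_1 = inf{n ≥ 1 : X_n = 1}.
E[T_1 | X_0 = 1] = 1/π_1 = 85/78

For an irreducible recurrent Markov chain with stationary distribution π, E[T_i | X_0 = i] = 1/π_i (Kac's formula). Here π_1 = (13/14)/(1/12 + 13/14) = (13/14)/(85/84) = 78/85, so E[T_1 | X_0 = 1] = 1/π_1 = (1/12 + 13/14)/(13/14) = (85/84)/(13/14) = 85/78.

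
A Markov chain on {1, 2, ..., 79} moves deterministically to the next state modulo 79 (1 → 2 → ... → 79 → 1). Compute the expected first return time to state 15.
E[T_15 | X_0 = 15] = 79

The chain cycles deterministically, so starting at state 15 it returns in exactly 79 steps. Equivalently, the stationary distribution is uniform π_j = 1/79 for every state j, so by Kac's formula E[T_15] = 1/π_15 = 79.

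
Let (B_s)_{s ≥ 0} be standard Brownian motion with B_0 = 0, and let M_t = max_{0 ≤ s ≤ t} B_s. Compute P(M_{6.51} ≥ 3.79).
P(M_{6.51} ≥ 3.79) = 2·P(B_{6.51} ≥ 3.79) = 2(1 − Φ(3.79/√6.51)) ≈ 0.1374

By the reflection principle for Brownian motion, P(M_t ≥ a) = 2 · P(B_t ≥ a) for a ≥ 0. Since B_t ~ N(0, t), P(B_t ≥ 3.79) = 1 − Φ(3.79/√t) = 1 − Φ(3.79/√6.51) = 1 − Φ(1.4854). So
  P(M_{6.51} ≥ 3.79) = 2(1 − Φ(1.4854)) ≈ 0.1374.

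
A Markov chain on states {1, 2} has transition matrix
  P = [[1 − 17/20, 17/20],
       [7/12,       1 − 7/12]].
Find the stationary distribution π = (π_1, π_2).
π_1 = 35/86, π_2 = 51/86

Solve πP = π with π_1 + π_2 = 1. From πP = π: π_1 · (1 − 17/20) + π_2 · 7/12 = π_1 ⇒ π_2 · 7/12 = π_1 · 17/20 ⇒ π_2/π_1 = (17/20)/(7/12) = 51/35. Together with π_1 + π_2 = 1:
  π_1 = (7/12)/(17/20 + 7/12) = (7/12)/(43/30) = 35/86,
  π_2 = (17/20)/(17/20 + 7/12) = (17/20)/(43/30) = 51/86.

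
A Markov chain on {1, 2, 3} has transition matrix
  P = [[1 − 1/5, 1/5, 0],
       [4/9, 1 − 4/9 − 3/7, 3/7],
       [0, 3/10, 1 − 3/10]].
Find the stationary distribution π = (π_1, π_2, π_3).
π = (140/293, 63/293, 90/293)

This is a birth-death chain on three states, which satisfies detailed balance: π_1 · P_{12} = π_2 · P_{21} and π_2 · P_{23} = π_3 · P_{32}.
From π_1 · 1/5 = π_2 · 4/9: π_2/π_1 = (1/5)/(4/9) = 9/20.
From π_2 · 3/7 = π_3 · 3/10: π_3/π_2 = (3/7)/(3/10) = 10/7.
Take π_1 proportional to 1; then unnormalized π = (1, 9/20, 9/14). Normalize by dividing by the sum 293/140:
  π = (140/293, 63/293, 90/293).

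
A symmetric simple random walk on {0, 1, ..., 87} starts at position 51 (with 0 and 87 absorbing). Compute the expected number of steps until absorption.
E[τ | X_0 = 51] = 1836

Let v_k = E[τ | X_0 = k]. Boundary: v_0 = v_87 = 0. Recurrence: v_k = 1 + (v_{k-1} + v_{k+1})/2 for 1 ≤ k ≤ 86. The particular solution to v_k − (v_{k-1} + v_{k+1})/2 = 1 is v_k = −k^2. Adding homogeneous solution A + B k and matching boundaries gives v_k = k (87 − k). Substituting k = 51: v_51 = 51 · 36 = 1836.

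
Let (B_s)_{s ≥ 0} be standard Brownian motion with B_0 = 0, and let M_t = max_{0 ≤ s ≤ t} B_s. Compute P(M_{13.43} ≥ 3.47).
P(M_{13.43} ≥ 3.47) = 2·P(B_{13.43} ≥ 3.47) = 2(1 − Φ(3.47/√13.43)) ≈ 0.3437

By the reflection principle for Brownian motion, P(M_t ≥ a) = 2 · P(B_t ≥ a) for a ≥ 0. Since B_t ~ N(0, t), P(B_t ≥ 3.47) = 1 − Φ(3.47/√t) = 1 − Φ(3.47/√13.43) = 1 − Φ(0.9469). So
  P(M_{13.43} ≥ 3.47) = 2(1 − Φ(0.9469)) ≈ 0.3437.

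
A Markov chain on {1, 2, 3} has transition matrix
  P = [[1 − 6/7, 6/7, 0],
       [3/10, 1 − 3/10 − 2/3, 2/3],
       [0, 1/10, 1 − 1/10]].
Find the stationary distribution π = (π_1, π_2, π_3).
π = (21/481, 60/481, 400/481)

This is a birth-death chain on three states, which satisfies detailed balance: π_1 · P_{12} = π_2 · P_{21} and π_2 · P_{23} = π_3 · P_{32}.
From π_1 · 6/7 = π_2 · 3/10: π_2/π_1 = (6/7)/(3/10) = 20/7.
From π_2 · 2/3 = π_3 · 1/10: π_3/π_2 = (2/3)/(1/10) = 20/3.
Take π_1 proportional to 1; then unnormalized π = (1, 20/7, 400/21). Normalize by dividing by the sum 481/21:
  π = (21/481, 60/481, 400/481).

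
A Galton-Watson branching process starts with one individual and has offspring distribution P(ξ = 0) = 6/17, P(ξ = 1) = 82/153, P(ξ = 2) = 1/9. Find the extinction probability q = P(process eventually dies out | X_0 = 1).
q = 1

Mean offspring μ = 0·6/17 + 1·82/153 + 2·1/9 = 116/153 ≤ 1. For μ ≤ 1 with offspring not concentrated at 1, the Galton-Watson process goes extinct almost surely, so q = 1.
(Algebraic check: The pgf is f(s) = 6/17 + 82/153·s + 1/9·s². The extinction probability q is the smallest fixed point of f in [0, 1]. Setting s = f(s):
  1/9·s² + (82/153 − 1)·s + 6/17 = 0
  1/9·s² − (6/17 + 1/9)·s + 6/17 = 0
which factors as (s − 1)·(1/9·s − 6/17) = 0, giving roots s = 1 and s = (6/17)/(1/9) = 54/17. Since 54/17 ≥ 1, the smallest root in [0, 1] is s = 1.)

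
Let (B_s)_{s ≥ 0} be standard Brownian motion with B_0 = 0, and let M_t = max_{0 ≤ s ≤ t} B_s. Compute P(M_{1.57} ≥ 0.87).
P(M_{1.57} ≥ 0.87) = 2·P(B_{1.57} ≥ 0.87) = 2(1 − Φ(0.87/√1.57)) ≈ 0.4875

By the reflection principle for Brownian motion, P(M_t ≥ a) = 2 · P(B_t ≥ a) for a ≥ 0. Since B_t ~ N(0, t), P(B_t ≥ 0.87) = 1 − Φ(0.87/√t) = 1 − Φ(0.87/√1.57) = 1 − Φ(0.6943). So
  P(M_{1.57} ≥ 0.87) = 2(1 − Φ(0.6943)) ≈ 0.4875.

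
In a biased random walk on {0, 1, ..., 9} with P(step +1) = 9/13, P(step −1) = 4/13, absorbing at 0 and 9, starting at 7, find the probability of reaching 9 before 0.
P(hit 9 before 0) = (1 − (4/9)^7) / (1 − (4/9)^9) = 77218677/77431669

Let u_k denote P(reach 9 before 0 | start at k). Boundary: u_0 = 0, u_9 = 1. Recurrence: u_k = 9/13·u_{k+1} + 4/13·u_{k-1} for 1 ≤ k ≤ 8. Try u_k = A + B·r^k with r = q/p = (4/13)/(9/13) = 4/9. Substitution satisfies the recurrence; boundary conditions give:
  u_k = (1 − r^k) / (1 − r^N) = (1 − (4/9)^7) / (1 − (4/9)^9) = 77218677/77431669.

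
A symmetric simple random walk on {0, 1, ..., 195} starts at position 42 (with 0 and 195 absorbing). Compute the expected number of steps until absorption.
E[τ | X_0 = 42] = 6426

Let v_k = E[τ | X_0 = k]. Boundary: v_0 = v_195 = 0. Recurrence: v_k = 1 + (v_{k-1} + v_{k+1})/2 for 1 ≤ k ≤ 194. The particular solution to v_k − (v_{k-1} + v_{k+1})/2 = 1 is v_k = −k^2. Adding homogeneous solution A + B k and matching boundaries gives v_k = k (195 − k). Substituting k = 42: v_42 = 42 · 153 = 6426.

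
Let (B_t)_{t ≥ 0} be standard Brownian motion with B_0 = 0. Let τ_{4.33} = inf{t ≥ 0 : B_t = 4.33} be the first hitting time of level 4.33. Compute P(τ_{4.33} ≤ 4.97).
P(τ_{4.33} ≤ 4.97) = 2(1 − Φ(4.33/√4.97)) = 2(1 − Φ(1.9423)) ≈ 0.0521

By the reflection principle for standard BM, P(τ_b ≤ t) = 2 · P(B_t ≥ b). Since B_t ~ N(0, t), P(B_t ≥ 4.33) = 1 − Φ(4.33/√t) = 1 − Φ(4.33/√4.97) = 1 − Φ(1.9423) ≈ 0.02605. Doubling: P(τ_{4.33} ≤ 4.97) ≈ 2 · 0.02605 = 0.05210 ≈ 0.0521.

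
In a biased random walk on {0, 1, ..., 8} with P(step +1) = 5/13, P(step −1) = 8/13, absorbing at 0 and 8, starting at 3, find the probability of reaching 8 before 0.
P(hit 8 before 0) = (1 − (8/5)^3) / (1 − (8/5)^8) = 403125/5462197

Let u_k denote P(reach 8 before 0 | start at k). Boundary: u_0 = 0, u_8 = 1. Recurrence: u_k = 5/13·u_{k+1} + 8/13·u_{k-1} for 1 ≤ k ≤ 7. Try u_k = A + B·r^k with r = q/p = (8/13)/(5/13) = 8/5. Substitution satisfies the recurrence; boundary conditions give:
  u_k = (1 − r^k) / (1 − r^N) = (1 − (8/5)^3) / (1 − (8/5)^8) = 403125/5462197.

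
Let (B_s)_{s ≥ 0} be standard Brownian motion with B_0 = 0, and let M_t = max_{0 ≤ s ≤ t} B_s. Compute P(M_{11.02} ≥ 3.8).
P(M_{11.02} ≥ 3.8) = 2·P(B_{11.02} ≥ 3.8) = 2(1 − Φ(3.8/√11.02)) ≈ 0.2523

By the reflection principle for Brownian motion, P(M_t ≥ a) = 2 · P(B_t ≥ a) for a ≥ 0. Since B_t ~ N(0, t), P(B_t ≥ 3.8) = 1 − Φ(3.8/√t) = 1 − Φ(3.8/√11.02) = 1 − Φ(1.1447). So
  P(M_{11.02} ≥ 3.8) = 2(1 − Φ(1.1447)) ≈ 0.2523.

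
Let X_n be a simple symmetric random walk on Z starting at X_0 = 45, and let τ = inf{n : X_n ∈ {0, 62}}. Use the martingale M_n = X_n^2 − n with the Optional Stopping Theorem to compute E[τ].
E[τ] = 765

M_n = X_n^2 − n is a martingale (since E[X_{n+1}^2 | F_n] = X_n^2 + 1). By OST (τ has finite mean in a bounded region), E[M_τ] = E[M_0] = X_0^2 − 0 = 45^2 = 2025. Also E[M_τ] = E[X_τ^2] − E[τ]. The walk exits at 0 or 62, with P(hit 62 first) = 45/62, so E[X_τ^2] = 62^2 · 45/62 + 0 = 2790. Thus E[τ] = E[X_τ^2] − E[M_τ] = 2790 − 2025 = 765 = 45(62 − 45) = 765.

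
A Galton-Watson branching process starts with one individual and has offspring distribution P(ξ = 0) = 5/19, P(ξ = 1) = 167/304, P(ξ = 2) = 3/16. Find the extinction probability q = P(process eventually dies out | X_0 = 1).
q = 1

Mean offspring μ = 0·5/19 + 1·167/304 + 2·3/16 = 281/304 ≤ 1. For μ ≤ 1 with offspring not concentrated at 1, the Galton-Watson process goes extinct almost surely, so q = 1.
(Algebraic check: The pgf is f(s) = 5/19 + 167/304·s + 3/16·s². The extinction probability q is the smallest fixed point of f in [0, 1]. Setting s = f(s):
  3/16·s² + (167/304 − 1)·s + 5/19 = 0
  3/16·s² − (5/19 + 3/16)·s + 5/19 = 0
which factors as (s − 1)·(3/16·s − 5/19) = 0, giving roots s = 1 and s = (5/19)/(3/16) = 80/57. Since 80/57 ≥ 1, the smallest root in [0, 1] is s = 1.)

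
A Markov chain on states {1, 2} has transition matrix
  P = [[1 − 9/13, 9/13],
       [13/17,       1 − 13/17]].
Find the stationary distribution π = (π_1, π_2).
π_1 = 169/322, π_2 = 153/322

Solve πP = π with π_1 + π_2 = 1. From πP = π: π_1 · (1 − 9/13) + π_2 · 13/17 = π_1 ⇒ π_2 · 13/17 = π_1 · 9/13 ⇒ π_2/π_1 = (9/13)/(13/17) = 153/169. Together with π_1 + π_2 = 1:
  π_1 = (13/17)/(9/13 + 13/17) = (13/17)/(322/221) = 169/322,
  π_2 = (9/13)/(9/13 + 13/17) = (9/13)/(322/221) = 153/322.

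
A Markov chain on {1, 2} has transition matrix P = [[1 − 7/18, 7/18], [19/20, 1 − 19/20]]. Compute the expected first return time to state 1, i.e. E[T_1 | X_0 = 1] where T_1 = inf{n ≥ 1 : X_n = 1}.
E[T_1 | X_0 = 1] = 1/π_1 = 241/171

For an irreducible recurrent Markov chain with stationary distribution π, E[T_i | X_0 = i] = 1/π_i (Kac's formula). Here π_1 = (19/20)/(7/18 + 19/20) = (19/20)/(241/180) = 171/241, so E[T_1 | X_0 = 1] = 1/π_1 = (7/18 + 19/20)/(19/20) = (241/180)/(19/20) = 241/171.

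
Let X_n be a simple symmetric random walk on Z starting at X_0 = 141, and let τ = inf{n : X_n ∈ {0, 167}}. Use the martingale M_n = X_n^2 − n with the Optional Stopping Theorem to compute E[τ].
E[τ] = 3666

M_n = X_n^2 − n is a martingale (since E[X_{n+1}^2 | F_n] = X_n^2 + 1). By OST (τ has finite mean in a bounded region), E[M_τ] = E[M_0] = X_0^2 − 0 = 141^2 = 19881. Also E[M_τ] = E[X_τ^2] − E[τ]. The walk exits at 0 or 167, with P(hit 167 first) = 141/167, so E[X_τ^2] = 167^2 · 141/167 + 0 = 23547. Thus E[τ] = E[X_τ^2] − E[M_τ] = 23547 − 19881 = 3666 = 141(167 − 141) = 3666.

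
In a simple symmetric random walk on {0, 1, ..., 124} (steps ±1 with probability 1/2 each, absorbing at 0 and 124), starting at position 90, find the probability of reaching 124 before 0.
P(hit 124 before 0) = 90/124 = 45/62

Let u_k = P(hit 124 before 0 | start at k). Then u_0 = 0, u_124 = 1, and u_k = u_{k-1}/2 + u_{k+1}/2 for 1 ≤ k ≤ 123. This harmonic recurrence is solved by u_k = k/124, giving u_90 = 90/124 = 45/62.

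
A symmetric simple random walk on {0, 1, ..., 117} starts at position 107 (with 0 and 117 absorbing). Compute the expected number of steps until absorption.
E[τ | X_0 = 107] = 1070

Let v_k = E[τ | X_0 = k]. Boundary: v_0 = v_117 = 0. Recurrence: v_k = 1 + (v_{k-1} + v_{k+1})/2 for 1 ≤ k ≤ 116. The particular solution to v_k − (v_{k-1} + v_{k+1})/2 = 1 is v_k = −k^2. Adding homogeneous solution A + B k and matching boundaries gives v_k = k (117 − k). Substituting k = 107: v_107 = 107 · 10 = 1070.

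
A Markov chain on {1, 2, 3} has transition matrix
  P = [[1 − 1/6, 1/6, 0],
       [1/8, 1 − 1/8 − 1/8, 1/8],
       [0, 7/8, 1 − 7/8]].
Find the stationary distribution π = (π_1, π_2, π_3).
π = (21/53, 28/53, 4/53)

This is a birth-death chain on three states, which satisfies detailed balance: π_1 · P_{12} = π_2 · P_{21} and π_2 · P_{23} = π_3 · P_{32}.
From π_1 · 1/6 = π_2 · 1/8: π_2/π_1 = (1/6)/(1/8) = 4/3.
From π_2 · 1/8 = π_3 · 7/8: π_3/π_2 = (1/8)/(7/8) = 1/7.
Take π_1 proportional to 1; then unnormalized π = (1, 4/3, 4/21). Normalize by dividing by the sum 53/21:
  π = (21/53, 28/53, 4/53).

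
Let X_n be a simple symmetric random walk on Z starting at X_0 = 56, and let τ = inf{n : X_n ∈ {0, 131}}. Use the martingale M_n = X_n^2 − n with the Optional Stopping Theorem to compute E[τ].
E[τ] = 4200

M_n = X_n^2 − n is a martingale (since E[X_{n+1}^2 | F_n] = X_n^2 + 1). By OST (τ has finite mean in a bounded region), E[M_τ] = E[M_0] = X_0^2 − 0 = 56^2 = 3136. Also E[M_τ] = E[X_τ^2] − E[τ]. The walk exits at 0 or 131, with P(hit 131 first) = 56/131, so E[X_τ^2] = 131^2 · 56/131 + 0 = 7336. Thus E[τ] = E[X_τ^2] − E[M_τ] = 7336 − 3136 = 4200 = 56(131 − 56) = 4200.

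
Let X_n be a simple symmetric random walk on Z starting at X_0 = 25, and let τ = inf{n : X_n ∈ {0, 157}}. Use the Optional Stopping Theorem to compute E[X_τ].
E[X_τ] = 25

X_n is a martingale and τ is a bounded-mean stopping time (indeed τ is finite a.s. with bounded expectation since the walk is in a bounded region). By the OST, E[X_τ] = E[X_0] = 25. Equivalently: E[X_τ] = 157 · P(hit 157 first) + 0 · P(hit 0 first) = 157 · (25/157) = 25.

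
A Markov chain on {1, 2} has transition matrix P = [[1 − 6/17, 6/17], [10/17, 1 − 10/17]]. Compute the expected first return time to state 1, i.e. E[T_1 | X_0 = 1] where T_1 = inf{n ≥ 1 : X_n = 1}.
E[T_1 | X_0 = 1] = 1/π_1 = 8/5

For an irreducible recurrent Markov chain with stationary distribution π, E[T_i | X_0 = i] = 1/π_i (Kac's formula). Here π_1 = (10/17)/(6/17 + 10/17) = (10/17)/(16/17) = 5/8, so E[T_1 | X_0 = 1] = 1/π_1 = (6/17 + 10/17)/(10/17) = (16/17)/(10/17) = 8/5.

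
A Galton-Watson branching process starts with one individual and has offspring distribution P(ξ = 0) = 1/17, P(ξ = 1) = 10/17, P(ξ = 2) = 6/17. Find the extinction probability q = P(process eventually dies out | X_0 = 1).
q = 1/6

The pgf is f(s) = 1/17 + 10/17·s + 6/17·s². The extinction probability q is the smallest fixed point of f in [0, 1]. Setting s = f(s):
  6/17·s² + (10/17 − 1)·s + 1/17 = 0
  6/17·s² − (1/17 + 6/17)·s + 1/17 = 0
which factors as (s − 1)·(6/17·s − 1/17) = 0, giving roots s = 1 and s = (1/17)/(6/17) = 1/6.
Mean offspring μ = 10/17 + 2·6/17 = 22/17 > 1 (supercritical), so q < 1. The extinction probability is the smaller root: q = (1/17)/(6/17) = 1/6.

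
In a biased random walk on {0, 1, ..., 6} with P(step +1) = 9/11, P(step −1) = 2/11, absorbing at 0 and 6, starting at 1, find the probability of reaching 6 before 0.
P(hit 6 before 0) = (1 − (2/9)^1) / (1 − (2/9)^6) = 59049/75911

Let u_k denote P(reach 6 before 0 | start at k). Boundary: u_0 = 0, u_6 = 1. Recurrence: u_k = 9/11·u_{k+1} + 2/11·u_{k-1} for 1 ≤ k ≤ 5. Try u_k = A + B·r^k with r = q/p = (2/11)/(9/11) = 2/9. Substitution satisfies the recurrence; boundary conditions give:
  u_k = (1 − r^k) / (1 − r^N) = (1 − (2/9)^1) / (1 − (2/9)^6) = 59049/75911.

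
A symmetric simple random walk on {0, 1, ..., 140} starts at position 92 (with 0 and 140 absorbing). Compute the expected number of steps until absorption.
E[τ | X_0 = 92] = 4416

Let v_k = E[τ | X_0 = k]. Boundary: v_0 = v_140 = 0. Recurrence: v_k = 1 + (v_{k-1} + v_{k+1})/2 for 1 ≤ k ≤ 139. The particular solution to v_k − (v_{k-1} + v_{k+1})/2 = 1 is v_k = −k^2. Adding homogeneous solution A + B k and matching boundaries gives v_k = k (140 − k). Substituting k = 92: v_92 = 92 · 48 = 4416.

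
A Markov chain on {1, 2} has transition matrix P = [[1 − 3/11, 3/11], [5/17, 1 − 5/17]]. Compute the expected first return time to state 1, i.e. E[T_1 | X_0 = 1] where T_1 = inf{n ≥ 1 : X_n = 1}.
E[T_1 | X_0 = 1] = 1/π_1 = 106/55

For an irreducible recurrent Markov chain with stationary distribution π, E[T_i | X_0 = i] = 1/π_i (Kac's formula). Here π_1 = (5/17)/(3/11 + 5/17) = (5/17)/(106/187) = 55/106, so E[T_1 | X_0 = 1] = 1/π_1 = (3/11 + 5/17)/(5/17) = (106/187)/(5/17) = 106/55.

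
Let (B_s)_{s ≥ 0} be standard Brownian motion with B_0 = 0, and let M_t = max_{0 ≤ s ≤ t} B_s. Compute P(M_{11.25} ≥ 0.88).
P(M_{11.25} ≥ 0.88) = 2·P(B_{11.25} ≥ 0.88) = 2(1 − Φ(0.88/√11.25)) ≈ 0.7930

By the reflection principle for Brownian motion, P(M_t ≥ a) = 2 · P(B_t ≥ a) for a ≥ 0. Since B_t ~ N(0, t), P(B_t ≥ 0.88) = 1 − Φ(0.88/√t) = 1 − Φ(0.88/√11.25) = 1 − Φ(0.2624). So
  P(M_{11.25} ≥ 0.88) = 2(1 − Φ(0.2624)) ≈ 0.7930.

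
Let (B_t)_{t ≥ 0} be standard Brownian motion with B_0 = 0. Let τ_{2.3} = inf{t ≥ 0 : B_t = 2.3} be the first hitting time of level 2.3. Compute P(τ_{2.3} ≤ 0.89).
P(τ_{2.3} ≤ 0.89) = 2(1 − Φ(2.3/√0.89)) = 2(1 − Φ(2.4380)) ≈ 0.0148

By the reflection principle for standard BM, P(τ_b ≤ t) = 2 · P(B_t ≥ b). Since B_t ~ N(0, t), P(B_t ≥ 2.3) = 1 − Φ(2.3/√t) = 1 − Φ(2.3/√0.89) = 1 − Φ(2.4380) ≈ 0.00738. Doubling: P(τ_{2.3} ≤ 0.89) ≈ 2 · 0.00738 = 0.01476 ≈ 0.0148.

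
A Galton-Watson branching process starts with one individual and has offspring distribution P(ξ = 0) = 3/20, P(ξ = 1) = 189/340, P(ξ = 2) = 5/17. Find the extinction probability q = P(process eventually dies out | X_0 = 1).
q = 51/100

The pgf is f(s) = 3/20 + 189/340·s + 5/17·s². The extinction probability q is the smallest fixed point of f in [0, 1]. Setting s = f(s):
  5/17·s² + (189/340 − 1)·s + 3/20 = 0
  5/17·s² − (3/20 + 5/17)·s + 3/20 = 0
which factors as (s − 1)·(5/17·s − 3/20) = 0, giving roots s = 1 and s = (3/20)/(5/17) = 51/100.
Mean offspring μ = 189/340 + 2·5/17 = 389/340 > 1 (supercritical), so q < 1. The extinction probability is the smaller root: q = (3/20)/(5/17) = 51/100.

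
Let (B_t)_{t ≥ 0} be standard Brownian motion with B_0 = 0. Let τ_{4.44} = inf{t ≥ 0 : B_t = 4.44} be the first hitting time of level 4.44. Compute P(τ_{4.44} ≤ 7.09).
P(τ_{4.44} ≤ 7.09) = 2(1 − Φ(4.44/√7.09)) = 2(1 − Φ(1.6675)) ≈ 0.0954

By the reflection principle for standard BM, P(τ_b ≤ t) = 2 · P(B_t ≥ b). Since B_t ~ N(0, t), P(B_t ≥ 4.44) = 1 − Φ(4.44/√t) = 1 − Φ(4.44/√7.09) = 1 − Φ(1.6675) ≈ 0.04771. Doubling: P(τ_{4.44} ≤ 7.09) ≈ 2 · 0.04771 = 0.09542 ≈ 0.0954.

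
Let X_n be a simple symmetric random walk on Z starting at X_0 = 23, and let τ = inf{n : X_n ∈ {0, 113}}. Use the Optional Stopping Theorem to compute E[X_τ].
E[X_τ] = 23

X_n is a martingale and τ is a bounded-mean stopping time (indeed τ is finite a.s. with bounded expectation since the walk is in a bounded region). By the OST, E[X_τ] = E[X_0] = 23. Equivalently: E[X_τ] = 113 · P(hit 113 first) + 0 · P(hit 0 first) = 113 · (23/113) = 23.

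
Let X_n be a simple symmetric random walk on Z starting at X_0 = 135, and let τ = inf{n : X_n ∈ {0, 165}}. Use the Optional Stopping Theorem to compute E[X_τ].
E[X_τ] = 135

X_n is a martingale and τ is a bounded-mean stopping time (indeed τ is finite a.s. with bounded expectation since the walk is in a bounded region). By the OST, E[X_τ] = E[X_0] = 135. Equivalently: E[X_τ] = 165 · P(hit 165 first) + 0 · P(hit 0 first) = 165 · (135/165) = 135.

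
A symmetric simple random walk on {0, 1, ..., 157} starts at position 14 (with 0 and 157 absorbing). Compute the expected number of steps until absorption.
E[τ | X_0 = 14] = 2002

Let v_k = E[τ | X_0 = k]. Boundary: v_0 = v_157 = 0. Recurrence: v_k = 1 + (v_{k-1} + v_{k+1})/2 for 1 ≤ k ≤ 156. The particular solution to v_k − (v_{k-1} + v_{k+1})/2 = 1 is v_k = −k^2. Adding homogeneous solution A + B k and matching boundaries gives v_k = k (157 − k). Substituting k = 14: v_14 = 14 · 143 = 2002.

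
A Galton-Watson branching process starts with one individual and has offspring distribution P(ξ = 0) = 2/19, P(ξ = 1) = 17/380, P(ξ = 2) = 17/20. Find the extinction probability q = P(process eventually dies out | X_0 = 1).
q = 40/323

The pgf is f(s) = 2/19 + 17/380·s + 17/20·s². The extinction probability q is the smallest fixed point of f in [0, 1]. Setting s = f(s):
  17/20·s² + (17/380 − 1)·s + 2/19 = 0
  17/20·s² − (2/19 + 17/20)·s + 2/19 = 0
which factors as (s − 1)·(17/20·s − 2/19) = 0, giving roots s = 1 and s = (2/19)/(17/20) = 40/323.
Mean offspring μ = 17/380 + 2·17/20 = 663/380 > 1 (supercritical), so q < 1. The extinction probability is the smaller root: q = (2/19)/(17/20) = 40/323.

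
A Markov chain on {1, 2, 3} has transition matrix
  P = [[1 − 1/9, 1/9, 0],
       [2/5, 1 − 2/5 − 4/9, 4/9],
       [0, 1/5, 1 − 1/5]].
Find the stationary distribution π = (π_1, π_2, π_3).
π = (162/307, 45/307, 100/307)

This is a birth-death chain on three states, which satisfies detailed balance: π_1 · P_{12} = π_2 · P_{21} and π_2 · P_{23} = π_3 · P_{32}.
From π_1 · 1/9 = π_2 · 2/5: π_2/π_1 = (1/9)/(2/5) = 5/18.
From π_2 · 4/9 = π_3 · 1/5: π_3/π_2 = (4/9)/(1/5) = 20/9.
Take π_1 proportional to 1; then unnormalized π = (1, 5/18, 50/81). Normalize by dividing by the sum 307/162:
  π = (162/307, 45/307, 100/307).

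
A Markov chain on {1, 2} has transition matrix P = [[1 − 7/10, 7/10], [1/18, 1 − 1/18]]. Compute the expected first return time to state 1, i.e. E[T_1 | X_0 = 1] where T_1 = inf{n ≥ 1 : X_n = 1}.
E[T_1 | X_0 = 1] = 1/π_1 = 68/5

For an irreducible recurrent Markov chain with stationary distribution π, E[T_i | X_0 = i] = 1/π_i (Kac's formula). Here π_1 = (1/18)/(7/10 + 1/18) = (1/18)/(34/45) = 5/68, so E[T_1 | X_0 = 1] = 1/π_1 = (7/10 + 1/18)/(1/18) = (34/45)/(1/18) = 68/5.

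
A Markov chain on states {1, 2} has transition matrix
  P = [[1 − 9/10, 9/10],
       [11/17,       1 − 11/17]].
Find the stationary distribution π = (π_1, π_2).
π_1 = 110/263, π_2 = 153/263

Solve πP = π with π_1 + π_2 = 1. From πP = π: π_1 · (1 − 9/10) + π_2 · 11/17 = π_1 ⇒ π_2 · 11/17 = π_1 · 9/10 ⇒ π_2/π_1 = (9/10)/(11/17) = 153/110. Together with π_1 + π_2 = 1:
  π_1 = (11/17)/(9/10 + 11/17) = (11/17)/(263/170) = 110/263,
  π_2 = (9/10)/(9/10 + 11/17) = (9/10)/(263/170) = 153/263.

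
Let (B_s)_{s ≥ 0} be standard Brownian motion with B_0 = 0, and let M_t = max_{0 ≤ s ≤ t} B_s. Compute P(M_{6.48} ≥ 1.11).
P(M_{6.48} ≥ 1.11) = 2·P(B_{6.48} ≥ 1.11) = 2(1 − Φ(1.11/√6.48)) ≈ 0.6628

By the reflection principle for Brownian motion, P(M_t ≥ a) = 2 · P(B_t ≥ a) for a ≥ 0. Since B_t ~ N(0, t), P(B_t ≥ 1.11) = 1 − Φ(1.11/√t) = 1 − Φ(1.11/√6.48) = 1 − Φ(0.4360). So
  P(M_{6.48} ≥ 1.11) = 2(1 − Φ(0.4360)) ≈ 0.6628.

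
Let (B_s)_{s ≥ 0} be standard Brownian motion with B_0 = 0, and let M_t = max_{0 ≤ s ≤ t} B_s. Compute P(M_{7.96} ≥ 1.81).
P(M_{7.96} ≥ 1.81) = 2·P(B_{7.96} ≥ 1.81) = 2(1 − Φ(1.81/√7.96)) ≈ 0.5212

By the reflection principle for Brownian motion, P(M_t ≥ a) = 2 · P(B_t ≥ a) for a ≥ 0. Since B_t ~ N(0, t), P(B_t ≥ 1.81) = 1 − Φ(1.81/√t) = 1 − Φ(1.81/√7.96) = 1 − Φ(0.6415). So
  P(M_{7.96} ≥ 1.81) = 2(1 − Φ(0.6415)) ≈ 0.5212.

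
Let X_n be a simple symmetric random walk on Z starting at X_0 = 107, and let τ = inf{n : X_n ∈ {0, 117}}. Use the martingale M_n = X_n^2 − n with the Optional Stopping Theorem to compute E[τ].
E[τ] = 1070

M_n = X_n^2 − n is a martingale (since E[X_{n+1}^2 | F_n] = X_n^2 + 1). By OST (τ has finite mean in a bounded region), E[M_τ] = E[M_0] = X_0^2 − 0 = 107^2 = 11449. Also E[M_τ] = E[X_τ^2] − E[τ]. The walk exits at 0 or 117, with P(hit 117 first) = 107/117, so E[X_τ^2] = 117^2 · 107/117 + 0 = 12519. Thus E[τ] = E[X_τ^2] − E[M_τ] = 12519 − 11449 = 1070 = 107(117 − 107) = 1070.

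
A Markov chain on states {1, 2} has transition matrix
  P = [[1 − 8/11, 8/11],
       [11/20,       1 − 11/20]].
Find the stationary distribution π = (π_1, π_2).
π_1 = 121/281, π_2 = 160/281

Solve πP = π with π_1 + π_2 = 1. From πP = π: π_1 · (1 − 8/11) + π_2 · 11/20 = π_1 ⇒ π_2 · 11/20 = π_1 · 8/11 ⇒ π_2/π_1 = (8/11)/(11/20) = 160/121. Together with π_1 + π_2 = 1:
  π_1 = (11/20)/(8/11 + 11/20) = (11/20)/(281/220) = 121/281,
  π_2 = (8/11)/(8/11 + 11/20) = (8/11)/(281/220) = 160/281.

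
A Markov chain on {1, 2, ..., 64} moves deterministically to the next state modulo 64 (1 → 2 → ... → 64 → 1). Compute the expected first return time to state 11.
E[T_11 | X_0 = 11] = 64

The chain cycles deterministically, so starting at state 11 it returns in exactly 64 steps. Equivalently, the stationary distribution is uniform π_j = 1/64 for every state j, so by Kac's formula E[T_11] = 1/π_11 = 64.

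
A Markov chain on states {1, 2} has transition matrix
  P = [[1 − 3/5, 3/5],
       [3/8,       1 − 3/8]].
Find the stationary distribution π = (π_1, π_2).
π_1 = 5/13, π_2 = 8/13

Solve πP = π with π_1 + π_2 = 1. From πP = π: π_1 · (1 − 3/5) + π_2 · 3/8 = π_1 ⇒ π_2 · 3/8 = π_1 · 3/5 ⇒ π_2/π_1 = (3/5)/(3/8) = 8/5. Together with π_1 + π_2 = 1:
  π_1 = (3/8)/(3/5 + 3/8) = (3/8)/(39/40) = 5/13,
  π_2 = (3/5)/(3/5 + 3/8) = (3/5)/(39/40) = 8/13.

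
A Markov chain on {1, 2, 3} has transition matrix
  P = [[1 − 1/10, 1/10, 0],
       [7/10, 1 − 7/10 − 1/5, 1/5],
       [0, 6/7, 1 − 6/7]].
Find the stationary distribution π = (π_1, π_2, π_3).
π = (210/247, 30/247, 7/247)

This is a birth-death chain on three states, which satisfies detailed balance: π_1 · P_{12} = π_2 · P_{21} and π_2 · P_{23} = π_3 · P_{32}.
From π_1 · 1/10 = π_2 · 7/10: π_2/π_1 = (1/10)/(7/10) = 1/7.
From π_2 · 1/5 = π_3 · 6/7: π_3/π_2 = (1/5)/(6/7) = 7/30.
Take π_1 proportional to 1; then unnormalized π = (1, 1/7, 1/30). Normalize by dividing by the sum 247/210:
  π = (210/247, 30/247, 7/247).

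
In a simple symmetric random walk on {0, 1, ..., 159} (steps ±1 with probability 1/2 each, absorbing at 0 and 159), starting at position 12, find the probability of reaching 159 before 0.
P(hit 159 before 0) = 12/159 = 4/53

Let u_k = P(hit 159 before 0 | start at k). Then u_0 = 0, u_159 = 1, and u_k = u_{k-1}/2 + u_{k+1}/2 for 1 ≤ k ≤ 158. This harmonic recurrence is solved by u_k = k/159, giving u_12 = 12/159 = 4/53.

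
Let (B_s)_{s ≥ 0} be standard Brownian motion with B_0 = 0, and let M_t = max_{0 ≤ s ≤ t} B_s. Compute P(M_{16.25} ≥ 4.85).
P(M_{16.25} ≥ 4.85) = 2·P(B_{16.25} ≥ 4.85) = 2(1 − Φ(4.85/√16.25)) ≈ 0.2289

By the reflection principle for Brownian motion, P(M_t ≥ a) = 2 · P(B_t ≥ a) for a ≥ 0. Since B_t ~ N(0, t), P(B_t ≥ 4.85) = 1 − Φ(4.85/√t) = 1 − Φ(4.85/√16.25) = 1 − Φ(1.2031). So
  P(M_{16.25} ≥ 4.85) = 2(1 − Φ(1.2031)) ≈ 0.2289.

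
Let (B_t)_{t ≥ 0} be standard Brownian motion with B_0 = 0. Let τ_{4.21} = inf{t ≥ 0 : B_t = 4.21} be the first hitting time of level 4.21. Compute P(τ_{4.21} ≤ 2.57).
P(τ_{4.21} ≤ 2.57) = 2(1 − Φ(4.21/√2.57)) = 2(1 − Φ(2.6261)) ≈ 0.0086

By the reflection principle for standard BM, P(τ_b ≤ t) = 2 · P(B_t ≥ b). Since B_t ~ N(0, t), P(B_t ≥ 4.21) = 1 − Φ(4.21/√t) = 1 − Φ(4.21/√2.57) = 1 − Φ(2.6261) ≈ 0.00432. Doubling: P(τ_{4.21} ≤ 2.57) ≈ 2 · 0.00432 = 0.00864 ≈ 0.0086.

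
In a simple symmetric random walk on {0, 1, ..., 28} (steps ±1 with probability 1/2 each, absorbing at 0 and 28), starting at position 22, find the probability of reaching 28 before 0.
P(hit 28 before 0) = 22/28 = 11/14

Let u_k = P(hit 28 before 0 | start at k). Then u_0 = 0, u_28 = 1, and u_k = u_{k-1}/2 + u_{k+1}/2 for 1 ≤ k ≤ 27. This harmonic recurrence is solved by u_k = k/28, giving u_22 = 22/28 = 11/14.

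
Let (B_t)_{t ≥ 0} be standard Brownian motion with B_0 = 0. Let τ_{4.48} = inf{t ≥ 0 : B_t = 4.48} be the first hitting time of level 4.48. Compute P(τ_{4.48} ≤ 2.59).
P(τ_{4.48} ≤ 2.59) = 2(1 − Φ(4.48/√2.59)) = 2(1 − Φ(2.7837)) ≈ 0.0054

By the reflection principle for standard BM, P(τ_b ≤ t) = 2 · P(B_t ≥ b). Since B_t ~ N(0, t), P(B_t ≥ 4.48) = 1 − Φ(4.48/√t) = 1 − Φ(4.48/√2.59) = 1 − Φ(2.7837) ≈ 0.00269. Doubling: P(τ_{4.48} ≤ 2.59) ≈ 2 · 0.00269 = 0.00538 ≈ 0.0054.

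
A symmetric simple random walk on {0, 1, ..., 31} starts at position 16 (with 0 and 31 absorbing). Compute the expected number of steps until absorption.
E[τ | X_0 = 16] = 240

Let v_k = E[τ | X_0 = k]. Boundary: v_0 = v_31 = 0. Recurrence: v_k = 1 + (v_{k-1} + v_{k+1})/2 for 1 ≤ k ≤ 30. The particular solution to v_k − (v_{k-1} + v_{k+1})/2 = 1 is v_k = −k^2. Adding homogeneous solution A + B k and matching boundaries gives v_k = k (31 − k). Substituting k = 16: v_16 = 16 · 15 = 240.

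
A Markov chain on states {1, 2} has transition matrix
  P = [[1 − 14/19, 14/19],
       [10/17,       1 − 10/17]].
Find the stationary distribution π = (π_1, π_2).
π_1 = 95/214, π_2 = 119/214

Solve πP = π with π_1 + π_2 = 1. From πP = π: π_1 · (1 − 14/19) + π_2 · 10/17 = π_1 ⇒ π_2 · 10/17 = π_1 · 14/19 ⇒ π_2/π_1 = (14/19)/(10/17) = 119/95. Together with π_1 + π_2 = 1:
  π_1 = (10/17)/(14/19 + 10/17) = (10/17)/(428/323) = 95/214,
  π_2 = (14/19)/(14/19 + 10/17) = (14/19)/(428/323) = 119/214.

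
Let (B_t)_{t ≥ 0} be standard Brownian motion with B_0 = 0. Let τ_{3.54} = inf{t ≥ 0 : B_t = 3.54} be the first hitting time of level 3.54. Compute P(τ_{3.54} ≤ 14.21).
P(τ_{3.54} ≤ 14.21) = 2(1 − Φ(3.54/√14.21)) = 2(1 − Φ(0.9391)) ≈ 0.3477

By the reflection principle for standard BM, P(τ_b ≤ t) = 2 · P(B_t ≥ b). Since B_t ~ N(0, t), P(B_t ≥ 3.54) = 1 − Φ(3.54/√t) = 1 − Φ(3.54/√14.21) = 1 − Φ(0.9391) ≈ 0.17384. Doubling: P(τ_{3.54} ≤ 14.21) ≈ 2 · 0.17384 = 0.34768 ≈ 0.3477.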